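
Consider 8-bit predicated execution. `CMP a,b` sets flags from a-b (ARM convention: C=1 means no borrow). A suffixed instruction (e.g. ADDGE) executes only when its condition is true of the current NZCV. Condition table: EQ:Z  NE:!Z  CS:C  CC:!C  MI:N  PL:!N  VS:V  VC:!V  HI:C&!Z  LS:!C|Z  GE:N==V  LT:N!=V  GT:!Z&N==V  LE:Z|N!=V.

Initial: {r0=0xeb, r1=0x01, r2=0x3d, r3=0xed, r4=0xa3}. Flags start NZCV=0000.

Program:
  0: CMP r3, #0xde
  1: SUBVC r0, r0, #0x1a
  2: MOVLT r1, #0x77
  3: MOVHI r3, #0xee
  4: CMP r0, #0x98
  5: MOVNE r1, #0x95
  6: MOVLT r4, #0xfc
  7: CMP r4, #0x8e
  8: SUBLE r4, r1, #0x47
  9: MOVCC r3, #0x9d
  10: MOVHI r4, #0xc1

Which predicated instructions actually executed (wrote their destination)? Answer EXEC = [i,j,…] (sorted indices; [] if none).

0: ✓ CMP  NZCV=0010
1: ✓ SUBVC  r0←0xd1
2: · MOVLT
3: ✓ MOVHI  r3←0xee
4: ✓ CMP  NZCV=0010
5: ✓ MOVNE  r1←0x95
6: · MOVLT
7: ✓ CMP  NZCV=0010
8: · SUBLE
9: · MOVCC
10: ✓ MOVHI  r4←0xc1

EXEC = [1,3,5,10]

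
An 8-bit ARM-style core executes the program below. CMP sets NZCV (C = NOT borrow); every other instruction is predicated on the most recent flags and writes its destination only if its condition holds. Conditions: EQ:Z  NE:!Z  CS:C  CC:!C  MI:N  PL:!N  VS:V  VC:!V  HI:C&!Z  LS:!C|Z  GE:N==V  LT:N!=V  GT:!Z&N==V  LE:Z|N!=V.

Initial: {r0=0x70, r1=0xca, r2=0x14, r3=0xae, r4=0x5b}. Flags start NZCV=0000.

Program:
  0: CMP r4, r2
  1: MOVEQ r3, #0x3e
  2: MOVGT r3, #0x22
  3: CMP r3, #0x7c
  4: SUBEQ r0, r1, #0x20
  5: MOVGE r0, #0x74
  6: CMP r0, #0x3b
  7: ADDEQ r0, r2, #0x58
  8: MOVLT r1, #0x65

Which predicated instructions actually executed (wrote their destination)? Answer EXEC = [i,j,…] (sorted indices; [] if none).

EXEC = [2]

[0] flags=0010 → (cmp)
[1] flags=0010 EQ?F → skip
[2] flags=0010 GT?T → r3=0x22
[3] flags=1000 → (cmp)
[4] flags=1000 EQ?F → skip
[5] flags=1000 GE?F → skip
[6] flags=0010 → (cmp)
[7] flags=0010 EQ?F → skip
[8] flags=0010 LT?F → skip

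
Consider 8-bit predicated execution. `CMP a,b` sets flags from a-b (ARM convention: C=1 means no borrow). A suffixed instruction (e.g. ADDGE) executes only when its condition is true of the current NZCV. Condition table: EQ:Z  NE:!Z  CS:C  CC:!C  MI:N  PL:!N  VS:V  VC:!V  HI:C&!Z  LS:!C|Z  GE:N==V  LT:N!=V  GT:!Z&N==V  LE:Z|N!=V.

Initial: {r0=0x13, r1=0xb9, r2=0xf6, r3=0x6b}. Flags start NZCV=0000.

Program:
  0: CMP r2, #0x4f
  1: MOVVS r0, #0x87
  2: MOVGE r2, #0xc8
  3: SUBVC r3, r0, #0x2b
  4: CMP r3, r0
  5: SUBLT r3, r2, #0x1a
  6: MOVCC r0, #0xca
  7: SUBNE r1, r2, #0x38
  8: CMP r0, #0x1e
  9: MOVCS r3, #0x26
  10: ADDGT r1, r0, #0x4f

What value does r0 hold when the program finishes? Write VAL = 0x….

0: ✓ CMP  NZCV=1010
1: · MOVVS
2: · MOVGE
3: ✓ SUBVC  r3←0xe8
4: ✓ CMP  NZCV=1010
5: ✓ SUBLT  r3←0xdc
6: · MOVCC
7: ✓ SUBNE  r1←0xbe
8: ✓ CMP  NZCV=1000
9: · MOVCS
10: · ADDGT

VAL = 0x13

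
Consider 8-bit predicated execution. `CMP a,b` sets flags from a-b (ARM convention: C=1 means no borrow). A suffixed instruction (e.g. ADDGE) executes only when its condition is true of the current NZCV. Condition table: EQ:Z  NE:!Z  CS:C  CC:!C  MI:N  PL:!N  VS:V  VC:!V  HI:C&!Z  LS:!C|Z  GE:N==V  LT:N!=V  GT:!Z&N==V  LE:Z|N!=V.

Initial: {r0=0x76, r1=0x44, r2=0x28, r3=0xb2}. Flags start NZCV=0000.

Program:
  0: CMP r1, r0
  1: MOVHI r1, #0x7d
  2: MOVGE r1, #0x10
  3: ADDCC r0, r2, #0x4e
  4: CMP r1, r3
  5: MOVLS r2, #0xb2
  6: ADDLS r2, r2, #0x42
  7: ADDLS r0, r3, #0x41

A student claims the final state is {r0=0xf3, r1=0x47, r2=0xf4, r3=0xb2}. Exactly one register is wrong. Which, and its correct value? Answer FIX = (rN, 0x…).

0: ✓ CMP  NZCV=1000
1: · MOVHI
2: · MOVGE
3: ✓ ADDCC  r0←0x76
4: ✓ CMP  NZCV=1001
5: ✓ MOVLS  r2←0xb2
6: ✓ ADDLS  r2←0xf4
7: ✓ ADDLS  r0←0xf3

FIX = (r1, 0x44)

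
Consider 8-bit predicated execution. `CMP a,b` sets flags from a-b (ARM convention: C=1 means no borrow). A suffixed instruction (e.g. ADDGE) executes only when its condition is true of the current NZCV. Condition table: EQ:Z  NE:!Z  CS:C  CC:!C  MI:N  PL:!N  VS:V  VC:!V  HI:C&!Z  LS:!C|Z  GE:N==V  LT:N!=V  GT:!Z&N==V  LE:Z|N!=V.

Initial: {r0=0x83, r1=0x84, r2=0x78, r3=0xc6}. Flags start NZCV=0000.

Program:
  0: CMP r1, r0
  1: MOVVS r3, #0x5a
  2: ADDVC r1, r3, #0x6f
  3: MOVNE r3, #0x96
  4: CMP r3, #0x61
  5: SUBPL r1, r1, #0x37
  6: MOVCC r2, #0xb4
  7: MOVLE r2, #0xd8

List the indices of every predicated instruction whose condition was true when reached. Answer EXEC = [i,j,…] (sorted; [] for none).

0: ✓ CMP  NZCV=0010
1: · MOVVS
2: ✓ ADDVC  r1←0x35
3: ✓ MOVNE  r3←0x96
4: ✓ CMP  NZCV=0011
5: ✓ SUBPL  r1←0xfe
6: · MOVCC
7: ✓ MOVLE  r2←0xd8

EXEC = [2,3,5,7]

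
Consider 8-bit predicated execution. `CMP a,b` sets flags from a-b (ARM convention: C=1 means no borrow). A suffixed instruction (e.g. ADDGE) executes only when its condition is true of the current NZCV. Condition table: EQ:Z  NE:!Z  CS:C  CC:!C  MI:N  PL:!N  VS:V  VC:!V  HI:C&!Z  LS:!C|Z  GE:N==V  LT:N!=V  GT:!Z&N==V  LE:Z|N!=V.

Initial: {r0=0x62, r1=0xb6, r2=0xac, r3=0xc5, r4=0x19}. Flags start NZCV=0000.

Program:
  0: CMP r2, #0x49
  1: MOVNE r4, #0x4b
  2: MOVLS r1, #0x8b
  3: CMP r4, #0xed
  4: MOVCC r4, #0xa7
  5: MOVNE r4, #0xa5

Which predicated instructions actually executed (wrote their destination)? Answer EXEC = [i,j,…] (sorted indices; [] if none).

0: ✓ CMP  NZCV=0011
1: ✓ MOVNE  r4←0x4b
2: · MOVLS
3: ✓ CMP  NZCV=0000
4: ✓ MOVCC  r4←0xa7
5: ✓ MOVNE  r4←0xa5

EXEC = [1,4,5]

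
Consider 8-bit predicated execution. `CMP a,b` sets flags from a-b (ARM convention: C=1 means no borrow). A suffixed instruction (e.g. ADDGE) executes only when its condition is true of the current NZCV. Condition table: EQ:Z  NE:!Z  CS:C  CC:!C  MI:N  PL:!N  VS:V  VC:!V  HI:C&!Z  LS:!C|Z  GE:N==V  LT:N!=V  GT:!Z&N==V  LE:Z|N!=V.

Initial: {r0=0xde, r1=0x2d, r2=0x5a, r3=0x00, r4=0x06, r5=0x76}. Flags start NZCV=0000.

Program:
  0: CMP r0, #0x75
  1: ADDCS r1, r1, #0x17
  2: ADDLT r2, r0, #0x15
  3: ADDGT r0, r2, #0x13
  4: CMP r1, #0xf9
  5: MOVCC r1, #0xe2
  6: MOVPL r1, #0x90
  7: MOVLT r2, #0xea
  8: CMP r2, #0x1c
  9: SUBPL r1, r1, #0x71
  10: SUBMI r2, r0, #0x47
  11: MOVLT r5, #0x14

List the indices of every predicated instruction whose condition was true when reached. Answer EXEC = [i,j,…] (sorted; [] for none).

[0] flags=0011 → (cmp)
[1] flags=0011 CS?T → r1=0x44
[2] flags=0011 LT?T → r2=0xf3
[3] flags=0011 GT?F → skip
[4] flags=0000 → (cmp)
[5] flags=0000 CC?T → r1=0xe2
[6] flags=0000 PL?T → r1=0x90
[7] flags=0000 LT?F → skip
[8] flags=1010 → (cmp)
[9] flags=1010 PL?F → skip
[10] flags=1010 MI?T → r2=0x97
[11] flags=1010 LT?T → r5=0x14

EXEC = [1,2,5,6,10,11]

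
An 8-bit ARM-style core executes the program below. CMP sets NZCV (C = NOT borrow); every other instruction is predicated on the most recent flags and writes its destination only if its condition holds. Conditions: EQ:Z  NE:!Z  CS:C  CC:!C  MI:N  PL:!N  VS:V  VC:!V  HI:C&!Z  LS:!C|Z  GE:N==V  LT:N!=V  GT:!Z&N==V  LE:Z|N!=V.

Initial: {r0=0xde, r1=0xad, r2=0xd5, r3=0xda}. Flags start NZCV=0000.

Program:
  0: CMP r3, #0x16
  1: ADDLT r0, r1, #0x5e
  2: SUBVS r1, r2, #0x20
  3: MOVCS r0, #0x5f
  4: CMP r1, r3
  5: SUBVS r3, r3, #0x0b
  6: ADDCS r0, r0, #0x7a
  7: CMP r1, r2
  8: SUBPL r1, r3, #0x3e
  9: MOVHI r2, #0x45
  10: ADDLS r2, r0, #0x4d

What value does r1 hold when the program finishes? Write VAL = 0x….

0: ✓ CMP  NZCV=1010
1: ✓ ADDLT  r0←0x0b
2: · SUBVS
3: ✓ MOVCS  r0←0x5f
4: ✓ CMP  NZCV=1000
5: · SUBVS
6: · ADDCS
7: ✓ CMP  NZCV=1000
8: · SUBPL
9: · MOVHI
10: ✓ ADDLS  r2←0xac

VAL = 0xad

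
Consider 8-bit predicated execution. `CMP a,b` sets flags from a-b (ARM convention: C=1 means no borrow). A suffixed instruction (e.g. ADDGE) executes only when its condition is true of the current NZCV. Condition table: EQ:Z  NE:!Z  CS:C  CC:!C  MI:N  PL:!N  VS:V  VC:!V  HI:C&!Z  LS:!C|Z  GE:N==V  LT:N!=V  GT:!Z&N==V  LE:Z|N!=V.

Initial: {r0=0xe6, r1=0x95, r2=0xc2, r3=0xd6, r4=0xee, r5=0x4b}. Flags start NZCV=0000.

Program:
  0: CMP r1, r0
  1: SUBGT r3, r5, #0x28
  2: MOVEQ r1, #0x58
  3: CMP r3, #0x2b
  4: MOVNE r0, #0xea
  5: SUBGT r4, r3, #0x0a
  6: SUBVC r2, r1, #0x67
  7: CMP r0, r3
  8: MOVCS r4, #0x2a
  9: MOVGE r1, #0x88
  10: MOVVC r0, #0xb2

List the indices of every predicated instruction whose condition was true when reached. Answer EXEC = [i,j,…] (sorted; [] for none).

0: ✓ CMP  NZCV=1000
1: · SUBGT
2: · MOVEQ
3: ✓ CMP  NZCV=1010
4: ✓ MOVNE  r0←0xea
5: · SUBGT
6: ✓ SUBVC  r2←0x2e
7: ✓ CMP  NZCV=0010
8: ✓ MOVCS  r4←0x2a
9: ✓ MOVGE  r1←0x88
10: ✓ MOVVC  r0←0xb2

EXEC = [4,6,8,9,10]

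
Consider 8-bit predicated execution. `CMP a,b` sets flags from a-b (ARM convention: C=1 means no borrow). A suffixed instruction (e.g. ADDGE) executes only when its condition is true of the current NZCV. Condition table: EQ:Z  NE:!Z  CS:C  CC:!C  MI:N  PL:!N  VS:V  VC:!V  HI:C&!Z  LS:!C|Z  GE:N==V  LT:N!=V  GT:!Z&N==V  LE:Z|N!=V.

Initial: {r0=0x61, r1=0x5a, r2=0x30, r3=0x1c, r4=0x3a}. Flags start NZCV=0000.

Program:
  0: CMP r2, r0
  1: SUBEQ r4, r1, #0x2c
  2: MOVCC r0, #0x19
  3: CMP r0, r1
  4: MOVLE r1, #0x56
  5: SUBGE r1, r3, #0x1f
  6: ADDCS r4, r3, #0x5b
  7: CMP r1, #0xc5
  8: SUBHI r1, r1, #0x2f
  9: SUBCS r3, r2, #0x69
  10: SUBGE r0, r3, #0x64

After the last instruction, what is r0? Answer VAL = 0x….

VAL = 0xb8

0: ✓ CMP  NZCV=1000
1: · SUBEQ
2: ✓ MOVCC  r0←0x19
3: ✓ CMP  NZCV=1000
4: ✓ MOVLE  r1←0x56
5: · SUBGE
6: · ADDCS
7: ✓ CMP  NZCV=1001
8: · SUBHI
9: · SUBCS
10: ✓ SUBGE  r0←0xb8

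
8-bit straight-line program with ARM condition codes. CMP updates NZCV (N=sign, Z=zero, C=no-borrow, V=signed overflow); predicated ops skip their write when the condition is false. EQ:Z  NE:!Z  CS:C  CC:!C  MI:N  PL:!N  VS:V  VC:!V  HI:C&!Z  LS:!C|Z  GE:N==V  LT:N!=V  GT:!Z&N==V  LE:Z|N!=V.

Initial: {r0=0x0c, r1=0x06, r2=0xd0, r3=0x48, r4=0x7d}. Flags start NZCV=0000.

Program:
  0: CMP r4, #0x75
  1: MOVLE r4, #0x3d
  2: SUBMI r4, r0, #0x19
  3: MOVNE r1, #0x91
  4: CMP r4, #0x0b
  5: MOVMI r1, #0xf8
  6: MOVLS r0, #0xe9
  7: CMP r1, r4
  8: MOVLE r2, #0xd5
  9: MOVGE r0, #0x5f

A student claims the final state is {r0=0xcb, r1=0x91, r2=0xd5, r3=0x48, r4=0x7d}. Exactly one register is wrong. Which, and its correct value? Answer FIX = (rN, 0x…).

FIX = (r0, 0x0c)

[0] flags=0010 → (cmp)
[1] flags=0010 LE?F → skip
[2] flags=0010 MI?F → skip
[3] flags=0010 NE?T → r1=0x91
[4] flags=0010 → (cmp)
[5] flags=0010 MI?F → skip
[6] flags=0010 LS?F → skip
[7] flags=0011 → (cmp)
[8] flags=0011 LE?T → r2=0xd5
[9] flags=0011 GE?F → skip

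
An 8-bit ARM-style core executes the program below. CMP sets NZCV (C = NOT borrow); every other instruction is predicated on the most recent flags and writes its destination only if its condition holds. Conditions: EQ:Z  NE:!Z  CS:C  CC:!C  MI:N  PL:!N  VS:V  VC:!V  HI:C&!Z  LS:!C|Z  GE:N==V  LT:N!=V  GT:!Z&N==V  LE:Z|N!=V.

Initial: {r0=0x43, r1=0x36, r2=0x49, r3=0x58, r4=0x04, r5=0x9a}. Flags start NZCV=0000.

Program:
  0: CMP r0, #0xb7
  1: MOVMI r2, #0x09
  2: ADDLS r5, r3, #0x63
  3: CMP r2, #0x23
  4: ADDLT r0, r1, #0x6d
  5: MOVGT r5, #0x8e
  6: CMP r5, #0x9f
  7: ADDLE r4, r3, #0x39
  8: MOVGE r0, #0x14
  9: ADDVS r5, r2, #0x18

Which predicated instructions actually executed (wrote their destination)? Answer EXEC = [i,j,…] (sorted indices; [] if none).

[0] flags=1001 → (cmp)
[1] flags=1001 MI?T → r2=0x09
[2] flags=1001 LS?T → r5=0xbb
[3] flags=1000 → (cmp)
[4] flags=1000 LT?T → r0=0xa3
[5] flags=1000 GT?F → skip
[6] flags=0010 → (cmp)
[7] flags=0010 LE?F → skip
[8] flags=0010 GE?T → r0=0x14
[9] flags=0010 VS?F → skip

EXEC = [1,2,4,8]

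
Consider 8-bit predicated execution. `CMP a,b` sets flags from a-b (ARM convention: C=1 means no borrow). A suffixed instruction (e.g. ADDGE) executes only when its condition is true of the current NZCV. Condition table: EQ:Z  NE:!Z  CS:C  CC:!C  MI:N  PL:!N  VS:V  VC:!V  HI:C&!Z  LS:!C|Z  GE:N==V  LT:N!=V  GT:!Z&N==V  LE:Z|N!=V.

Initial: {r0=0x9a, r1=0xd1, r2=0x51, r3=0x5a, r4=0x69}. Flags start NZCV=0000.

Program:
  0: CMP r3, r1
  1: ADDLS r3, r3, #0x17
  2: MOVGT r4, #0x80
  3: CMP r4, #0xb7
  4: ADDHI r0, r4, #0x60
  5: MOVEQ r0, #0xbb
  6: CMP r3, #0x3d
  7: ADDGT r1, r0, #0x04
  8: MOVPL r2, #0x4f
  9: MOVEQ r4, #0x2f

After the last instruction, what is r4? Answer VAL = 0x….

[0] flags=1001 → (cmp)
[1] flags=1001 LS?T → r3=0x71
[2] flags=1001 GT?T → r4=0x80
[3] flags=1000 → (cmp)
[4] flags=1000 HI?F → skip
[5] flags=1000 EQ?F → skip
[6] flags=0010 → (cmp)
[7] flags=0010 GT?T → r1=0x9e
[8] flags=0010 PL?T → r2=0x4f
[9] flags=0010 EQ?F → skip

VAL = 0x80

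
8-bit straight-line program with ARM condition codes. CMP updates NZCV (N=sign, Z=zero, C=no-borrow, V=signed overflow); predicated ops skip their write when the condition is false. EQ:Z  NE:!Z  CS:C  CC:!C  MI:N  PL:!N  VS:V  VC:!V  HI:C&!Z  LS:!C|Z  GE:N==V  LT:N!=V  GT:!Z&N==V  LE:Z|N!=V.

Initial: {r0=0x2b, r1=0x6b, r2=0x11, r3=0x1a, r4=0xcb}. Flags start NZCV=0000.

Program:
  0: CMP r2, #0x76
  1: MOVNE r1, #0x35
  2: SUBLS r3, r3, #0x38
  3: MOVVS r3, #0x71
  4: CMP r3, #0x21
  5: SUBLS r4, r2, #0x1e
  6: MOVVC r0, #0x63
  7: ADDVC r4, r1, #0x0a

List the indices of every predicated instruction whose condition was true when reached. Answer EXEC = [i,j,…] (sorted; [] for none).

[0] flags=1000 → (cmp)
[1] flags=1000 NE?T → r1=0x35
[2] flags=1000 LS?T → r3=0xe2
[3] flags=1000 VS?F → skip
[4] flags=1010 → (cmp)
[5] flags=1010 LS?F → skip
[6] flags=1010 VC?T → r0=0x63
[7] flags=1010 VC?T → r4=0x3f

EXEC = [1,2,6,7]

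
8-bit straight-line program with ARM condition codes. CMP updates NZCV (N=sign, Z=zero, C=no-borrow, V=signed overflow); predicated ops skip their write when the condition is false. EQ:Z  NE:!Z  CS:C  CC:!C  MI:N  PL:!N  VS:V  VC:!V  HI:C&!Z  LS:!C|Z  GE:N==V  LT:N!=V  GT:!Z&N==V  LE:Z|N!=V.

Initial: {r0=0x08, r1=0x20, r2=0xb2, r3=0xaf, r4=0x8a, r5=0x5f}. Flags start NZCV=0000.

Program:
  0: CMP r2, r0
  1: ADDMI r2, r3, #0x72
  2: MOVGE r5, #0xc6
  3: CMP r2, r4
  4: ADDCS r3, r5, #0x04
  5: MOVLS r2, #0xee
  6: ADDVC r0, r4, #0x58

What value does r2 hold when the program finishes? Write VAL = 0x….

VAL = 0xee

[0] flags=1010 → (cmp)
[1] flags=1010 MI?T → r2=0x21
[2] flags=1010 GE?F → skip
[3] flags=1001 → (cmp)
[4] flags=1001 CS?F → skip
[5] flags=1001 LS?T → r2=0xee
[6] flags=1001 VC?F → skip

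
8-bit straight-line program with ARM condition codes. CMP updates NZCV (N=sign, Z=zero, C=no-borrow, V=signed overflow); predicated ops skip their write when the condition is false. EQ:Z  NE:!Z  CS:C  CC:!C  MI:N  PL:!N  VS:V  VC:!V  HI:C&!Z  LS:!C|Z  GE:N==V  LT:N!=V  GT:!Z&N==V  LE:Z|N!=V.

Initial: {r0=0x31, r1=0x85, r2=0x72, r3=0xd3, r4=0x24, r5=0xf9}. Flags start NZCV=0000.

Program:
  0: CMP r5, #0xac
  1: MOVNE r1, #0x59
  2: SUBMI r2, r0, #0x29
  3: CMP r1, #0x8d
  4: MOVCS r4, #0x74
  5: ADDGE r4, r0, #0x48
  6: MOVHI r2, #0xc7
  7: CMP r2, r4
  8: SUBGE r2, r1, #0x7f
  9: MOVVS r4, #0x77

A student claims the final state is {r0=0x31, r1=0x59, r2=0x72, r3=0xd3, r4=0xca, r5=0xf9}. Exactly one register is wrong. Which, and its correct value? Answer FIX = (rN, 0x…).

[0] flags=0010 → (cmp)
[1] flags=0010 NE?T → r1=0x59
[2] flags=0010 MI?F → skip
[3] flags=1001 → (cmp)
[4] flags=1001 CS?F → skip
[5] flags=1001 GE?T → r4=0x79
[6] flags=1001 HI?F → skip
[7] flags=1000 → (cmp)
[8] flags=1000 GE?F → skip
[9] flags=1000 VS?F → skip

FIX = (r4, 0x79)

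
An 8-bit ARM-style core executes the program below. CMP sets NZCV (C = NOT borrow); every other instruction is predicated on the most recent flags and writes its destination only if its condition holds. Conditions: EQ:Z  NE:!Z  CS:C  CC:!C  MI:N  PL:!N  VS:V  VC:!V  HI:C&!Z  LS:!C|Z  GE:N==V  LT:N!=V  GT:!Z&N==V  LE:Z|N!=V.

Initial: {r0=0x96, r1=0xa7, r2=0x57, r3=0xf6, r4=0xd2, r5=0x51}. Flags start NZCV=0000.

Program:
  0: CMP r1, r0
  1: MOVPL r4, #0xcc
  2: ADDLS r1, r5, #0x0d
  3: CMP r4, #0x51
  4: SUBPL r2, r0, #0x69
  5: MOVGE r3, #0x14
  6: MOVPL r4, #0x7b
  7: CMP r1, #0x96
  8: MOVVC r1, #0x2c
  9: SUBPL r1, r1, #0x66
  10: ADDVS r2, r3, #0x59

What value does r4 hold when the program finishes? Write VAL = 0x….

VAL = 0x7b

[0] flags=0010 → (cmp)
[1] flags=0010 PL?T → r4=0xcc
[2] flags=0010 LS?F → skip
[3] flags=0011 → (cmp)
[4] flags=0011 PL?T → r2=0x2d
[5] flags=0011 GE?F → skip
[6] flags=0011 PL?T → r4=0x7b
[7] flags=0010 → (cmp)
[8] flags=0010 VC?T → r1=0x2c
[9] flags=0010 PL?T → r1=0xc6
[10] flags=0010 VS?F → skip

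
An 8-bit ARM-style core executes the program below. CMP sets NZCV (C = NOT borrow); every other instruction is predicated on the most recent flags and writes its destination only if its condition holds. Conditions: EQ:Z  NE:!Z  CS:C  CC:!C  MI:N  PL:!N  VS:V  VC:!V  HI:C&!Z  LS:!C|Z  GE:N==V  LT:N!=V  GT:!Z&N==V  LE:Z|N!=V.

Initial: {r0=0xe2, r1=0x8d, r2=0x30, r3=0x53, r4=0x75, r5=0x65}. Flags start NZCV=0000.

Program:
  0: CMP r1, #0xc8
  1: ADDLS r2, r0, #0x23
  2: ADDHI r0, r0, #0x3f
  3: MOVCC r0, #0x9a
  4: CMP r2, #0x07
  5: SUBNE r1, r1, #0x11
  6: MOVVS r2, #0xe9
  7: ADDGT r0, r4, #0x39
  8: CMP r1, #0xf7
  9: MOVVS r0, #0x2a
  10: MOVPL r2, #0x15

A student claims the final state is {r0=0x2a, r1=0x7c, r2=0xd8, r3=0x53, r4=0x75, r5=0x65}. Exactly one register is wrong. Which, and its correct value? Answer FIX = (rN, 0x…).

FIX = (r2, 0x05)

[0] flags=1000 → (cmp)
[1] flags=1000 LS?T → r2=0x05
[2] flags=1000 HI?F → skip
[3] flags=1000 CC?T → r0=0x9a
[4] flags=1000 → (cmp)
[5] flags=1000 NE?T → r1=0x7c
[6] flags=1000 VS?F → skip
[7] flags=1000 GT?F → skip
[8] flags=1001 → (cmp)
[9] flags=1001 VS?T → r0=0x2a
[10] flags=1001 PL?F → skip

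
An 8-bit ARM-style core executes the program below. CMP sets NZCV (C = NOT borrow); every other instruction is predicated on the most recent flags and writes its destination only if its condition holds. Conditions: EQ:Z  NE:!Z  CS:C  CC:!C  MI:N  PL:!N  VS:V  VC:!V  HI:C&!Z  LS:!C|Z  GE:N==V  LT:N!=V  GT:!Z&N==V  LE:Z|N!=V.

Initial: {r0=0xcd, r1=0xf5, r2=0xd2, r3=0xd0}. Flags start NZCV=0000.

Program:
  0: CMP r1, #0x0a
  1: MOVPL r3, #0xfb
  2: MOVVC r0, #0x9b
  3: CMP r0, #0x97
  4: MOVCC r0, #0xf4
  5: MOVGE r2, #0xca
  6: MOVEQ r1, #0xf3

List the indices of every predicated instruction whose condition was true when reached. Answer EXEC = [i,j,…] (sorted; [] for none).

0: ✓ CMP  NZCV=1010
1: · MOVPL
2: ✓ MOVVC  r0←0x9b
3: ✓ CMP  NZCV=0010
4: · MOVCC
5: ✓ MOVGE  r2←0xca
6: · MOVEQ

EXEC = [2,5]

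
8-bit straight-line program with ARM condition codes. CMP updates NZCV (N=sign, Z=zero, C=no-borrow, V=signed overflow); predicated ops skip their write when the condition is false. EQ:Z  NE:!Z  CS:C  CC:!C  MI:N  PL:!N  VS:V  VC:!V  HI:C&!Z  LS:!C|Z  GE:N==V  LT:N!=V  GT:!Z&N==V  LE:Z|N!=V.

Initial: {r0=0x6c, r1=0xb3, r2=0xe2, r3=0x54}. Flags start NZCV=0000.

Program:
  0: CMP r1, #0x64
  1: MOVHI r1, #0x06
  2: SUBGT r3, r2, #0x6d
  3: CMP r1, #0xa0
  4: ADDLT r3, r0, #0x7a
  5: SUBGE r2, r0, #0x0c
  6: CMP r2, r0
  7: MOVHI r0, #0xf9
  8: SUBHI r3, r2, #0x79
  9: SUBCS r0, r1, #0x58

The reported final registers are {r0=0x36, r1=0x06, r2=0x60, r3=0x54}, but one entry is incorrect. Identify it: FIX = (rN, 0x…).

FIX = (r0, 0x6c)

[0] flags=0011 → (cmp)
[1] flags=0011 HI?T → r1=0x06
[2] flags=0011 GT?F → skip
[3] flags=0000 → (cmp)
[4] flags=0000 LT?F → skip
[5] flags=0000 GE?T → r2=0x60
[6] flags=1000 → (cmp)
[7] flags=1000 HI?F → skip
[8] flags=1000 HI?F → skip
[9] flags=1000 CS?F → skip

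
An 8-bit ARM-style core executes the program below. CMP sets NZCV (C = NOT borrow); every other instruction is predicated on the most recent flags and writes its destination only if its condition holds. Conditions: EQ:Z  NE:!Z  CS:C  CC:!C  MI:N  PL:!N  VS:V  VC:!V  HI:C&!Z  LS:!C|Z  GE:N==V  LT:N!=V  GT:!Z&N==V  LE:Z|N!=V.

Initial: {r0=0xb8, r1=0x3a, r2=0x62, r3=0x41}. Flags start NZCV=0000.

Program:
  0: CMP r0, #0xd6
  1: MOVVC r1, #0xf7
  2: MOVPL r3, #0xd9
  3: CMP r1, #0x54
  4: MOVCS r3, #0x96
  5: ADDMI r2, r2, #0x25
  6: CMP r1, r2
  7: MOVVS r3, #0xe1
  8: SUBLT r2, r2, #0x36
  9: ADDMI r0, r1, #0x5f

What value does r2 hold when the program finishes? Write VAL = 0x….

VAL = 0x87

[0] flags=1000 → (cmp)
[1] flags=1000 VC?T → r1=0xf7
[2] flags=1000 PL?F → skip
[3] flags=1010 → (cmp)
[4] flags=1010 CS?T → r3=0x96
[5] flags=1010 MI?T → r2=0x87
[6] flags=0010 → (cmp)
[7] flags=0010 VS?F → skip
[8] flags=0010 LT?F → skip
[9] flags=0010 MI?F → skip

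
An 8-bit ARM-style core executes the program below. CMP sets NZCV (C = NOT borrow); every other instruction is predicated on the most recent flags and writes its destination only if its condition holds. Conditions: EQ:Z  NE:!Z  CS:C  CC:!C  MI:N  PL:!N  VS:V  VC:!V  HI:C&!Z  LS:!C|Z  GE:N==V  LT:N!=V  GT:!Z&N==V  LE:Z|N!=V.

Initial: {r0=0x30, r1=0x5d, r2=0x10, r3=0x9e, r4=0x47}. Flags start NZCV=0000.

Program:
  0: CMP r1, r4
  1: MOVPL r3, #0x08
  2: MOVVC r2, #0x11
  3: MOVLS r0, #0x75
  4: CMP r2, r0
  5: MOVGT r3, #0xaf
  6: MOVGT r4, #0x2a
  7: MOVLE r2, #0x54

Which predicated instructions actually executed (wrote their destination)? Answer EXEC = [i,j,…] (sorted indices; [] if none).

EXEC = [1,2,7]

[0] flags=0010 → (cmp)
[1] flags=0010 PL?T → r3=0x08
[2] flags=0010 VC?T → r2=0x11
[3] flags=0010 LS?F → skip
[4] flags=1000 → (cmp)
[5] flags=1000 GT?F → skip
[6] flags=1000 GT?F → skip
[7] flags=1000 LE?T → r2=0x54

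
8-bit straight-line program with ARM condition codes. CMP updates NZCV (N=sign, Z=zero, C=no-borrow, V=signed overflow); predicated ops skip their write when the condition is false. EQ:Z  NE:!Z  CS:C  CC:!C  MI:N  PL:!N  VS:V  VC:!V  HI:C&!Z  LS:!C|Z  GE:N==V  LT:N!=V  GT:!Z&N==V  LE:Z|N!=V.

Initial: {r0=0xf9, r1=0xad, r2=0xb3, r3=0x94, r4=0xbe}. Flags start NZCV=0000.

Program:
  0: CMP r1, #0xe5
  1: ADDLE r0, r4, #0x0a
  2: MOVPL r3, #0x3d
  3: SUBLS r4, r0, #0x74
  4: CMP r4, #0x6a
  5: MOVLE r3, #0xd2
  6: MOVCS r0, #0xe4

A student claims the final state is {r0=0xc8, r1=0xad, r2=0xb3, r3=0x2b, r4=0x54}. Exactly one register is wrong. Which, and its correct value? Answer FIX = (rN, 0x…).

[0] flags=1000 → (cmp)
[1] flags=1000 LE?T → r0=0xc8
[2] flags=1000 PL?F → skip
[3] flags=1000 LS?T → r4=0x54
[4] flags=1000 → (cmp)
[5] flags=1000 LE?T → r3=0xd2
[6] flags=1000 CS?F → skip

FIX = (r3, 0xd2)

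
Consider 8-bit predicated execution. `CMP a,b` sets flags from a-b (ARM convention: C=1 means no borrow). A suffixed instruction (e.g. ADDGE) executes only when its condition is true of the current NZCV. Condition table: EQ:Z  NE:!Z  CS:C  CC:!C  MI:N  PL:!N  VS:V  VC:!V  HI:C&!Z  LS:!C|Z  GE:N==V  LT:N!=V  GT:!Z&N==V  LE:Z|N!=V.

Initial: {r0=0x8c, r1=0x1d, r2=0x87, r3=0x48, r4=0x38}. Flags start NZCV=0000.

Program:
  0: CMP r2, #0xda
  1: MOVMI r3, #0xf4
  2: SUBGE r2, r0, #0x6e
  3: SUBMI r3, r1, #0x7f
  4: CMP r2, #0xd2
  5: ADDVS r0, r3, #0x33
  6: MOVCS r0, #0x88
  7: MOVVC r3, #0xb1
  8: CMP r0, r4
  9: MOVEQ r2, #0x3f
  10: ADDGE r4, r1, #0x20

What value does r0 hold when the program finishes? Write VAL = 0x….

[0] flags=1000 → (cmp)
[1] flags=1000 MI?T → r3=0xf4
[2] flags=1000 GE?F → skip
[3] flags=1000 MI?T → r3=0x9e
[4] flags=1000 → (cmp)
[5] flags=1000 VS?F → skip
[6] flags=1000 CS?F → skip
[7] flags=1000 VC?T → r3=0xb1
[8] flags=0011 → (cmp)
[9] flags=0011 EQ?F → skip
[10] flags=0011 GE?F → skip

VAL = 0x8c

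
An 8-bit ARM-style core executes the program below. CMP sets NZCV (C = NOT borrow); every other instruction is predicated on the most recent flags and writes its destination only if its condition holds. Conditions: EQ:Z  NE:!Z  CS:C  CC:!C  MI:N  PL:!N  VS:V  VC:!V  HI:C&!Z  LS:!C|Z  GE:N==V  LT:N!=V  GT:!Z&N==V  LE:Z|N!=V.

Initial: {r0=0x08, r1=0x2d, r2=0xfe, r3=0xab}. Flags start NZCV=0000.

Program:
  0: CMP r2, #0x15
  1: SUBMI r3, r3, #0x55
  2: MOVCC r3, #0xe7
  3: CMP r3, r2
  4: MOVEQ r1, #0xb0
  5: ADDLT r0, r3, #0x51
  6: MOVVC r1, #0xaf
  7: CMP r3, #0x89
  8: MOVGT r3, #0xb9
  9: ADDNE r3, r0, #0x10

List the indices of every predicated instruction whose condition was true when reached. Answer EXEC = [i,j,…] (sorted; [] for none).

[0] flags=1010 → (cmp)
[1] flags=1010 MI?T → r3=0x56
[2] flags=1010 CC?F → skip
[3] flags=0000 → (cmp)
[4] flags=0000 EQ?F → skip
[5] flags=0000 LT?F → skip
[6] flags=0000 VC?T → r1=0xaf
[7] flags=1001 → (cmp)
[8] flags=1001 GT?T → r3=0xb9
[9] flags=1001 NE?T → r3=0x18

EXEC = [1,6,8,9]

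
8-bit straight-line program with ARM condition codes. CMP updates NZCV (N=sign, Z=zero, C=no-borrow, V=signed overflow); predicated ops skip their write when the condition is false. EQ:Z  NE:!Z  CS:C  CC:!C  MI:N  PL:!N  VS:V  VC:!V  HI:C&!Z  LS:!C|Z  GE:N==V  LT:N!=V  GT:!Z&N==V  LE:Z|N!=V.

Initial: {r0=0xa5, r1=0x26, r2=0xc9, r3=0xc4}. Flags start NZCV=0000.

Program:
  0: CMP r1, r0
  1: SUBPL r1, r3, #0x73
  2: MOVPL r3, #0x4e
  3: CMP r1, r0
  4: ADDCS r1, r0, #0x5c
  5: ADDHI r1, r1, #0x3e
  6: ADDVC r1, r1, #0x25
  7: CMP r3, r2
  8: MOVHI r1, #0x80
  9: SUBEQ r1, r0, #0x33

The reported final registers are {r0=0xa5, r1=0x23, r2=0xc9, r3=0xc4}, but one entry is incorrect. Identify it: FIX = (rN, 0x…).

FIX = (r1, 0x26)

0: ✓ CMP  NZCV=1001
1: · SUBPL
2: · MOVPL
3: ✓ CMP  NZCV=1001
4: · ADDCS
5: · ADDHI
6: · ADDVC
7: ✓ CMP  NZCV=1000
8: · MOVHI
9: · SUBEQ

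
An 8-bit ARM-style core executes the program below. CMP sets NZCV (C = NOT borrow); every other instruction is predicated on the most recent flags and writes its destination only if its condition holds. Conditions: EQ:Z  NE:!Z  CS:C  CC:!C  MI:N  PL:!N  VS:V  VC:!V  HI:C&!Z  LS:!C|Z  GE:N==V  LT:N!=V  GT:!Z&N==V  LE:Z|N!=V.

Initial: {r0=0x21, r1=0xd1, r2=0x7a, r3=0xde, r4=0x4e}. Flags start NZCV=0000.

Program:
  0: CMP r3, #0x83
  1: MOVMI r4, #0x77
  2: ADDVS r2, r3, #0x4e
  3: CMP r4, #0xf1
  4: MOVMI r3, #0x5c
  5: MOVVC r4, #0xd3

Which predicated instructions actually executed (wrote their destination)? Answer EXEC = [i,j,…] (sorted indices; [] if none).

EXEC = [5]

[0] flags=0010 → (cmp)
[1] flags=0010 MI?F → skip
[2] flags=0010 VS?F → skip
[3] flags=0000 → (cmp)
[4] flags=0000 MI?F → skip
[5] flags=0000 VC?T → r4=0xd3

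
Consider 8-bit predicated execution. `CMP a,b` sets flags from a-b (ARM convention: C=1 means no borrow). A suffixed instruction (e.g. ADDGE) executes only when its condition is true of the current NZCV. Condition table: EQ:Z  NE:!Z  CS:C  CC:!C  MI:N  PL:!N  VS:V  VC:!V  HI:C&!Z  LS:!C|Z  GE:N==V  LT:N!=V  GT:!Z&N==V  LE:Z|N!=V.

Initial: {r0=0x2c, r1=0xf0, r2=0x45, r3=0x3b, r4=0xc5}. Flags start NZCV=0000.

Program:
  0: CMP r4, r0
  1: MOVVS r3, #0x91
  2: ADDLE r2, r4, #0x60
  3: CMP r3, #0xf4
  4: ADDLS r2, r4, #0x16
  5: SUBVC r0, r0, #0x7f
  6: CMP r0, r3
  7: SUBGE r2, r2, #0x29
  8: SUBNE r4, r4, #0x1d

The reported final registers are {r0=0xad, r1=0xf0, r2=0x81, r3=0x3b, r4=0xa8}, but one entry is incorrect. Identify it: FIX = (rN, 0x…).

FIX = (r2, 0xdb)

0: ✓ CMP  NZCV=1010
1: · MOVVS
2: ✓ ADDLE  r2←0x25
3: ✓ CMP  NZCV=0000
4: ✓ ADDLS  r2←0xdb
5: ✓ SUBVC  r0←0xad
6: ✓ CMP  NZCV=0011
7: · SUBGE
8: ✓ SUBNE  r4←0xa8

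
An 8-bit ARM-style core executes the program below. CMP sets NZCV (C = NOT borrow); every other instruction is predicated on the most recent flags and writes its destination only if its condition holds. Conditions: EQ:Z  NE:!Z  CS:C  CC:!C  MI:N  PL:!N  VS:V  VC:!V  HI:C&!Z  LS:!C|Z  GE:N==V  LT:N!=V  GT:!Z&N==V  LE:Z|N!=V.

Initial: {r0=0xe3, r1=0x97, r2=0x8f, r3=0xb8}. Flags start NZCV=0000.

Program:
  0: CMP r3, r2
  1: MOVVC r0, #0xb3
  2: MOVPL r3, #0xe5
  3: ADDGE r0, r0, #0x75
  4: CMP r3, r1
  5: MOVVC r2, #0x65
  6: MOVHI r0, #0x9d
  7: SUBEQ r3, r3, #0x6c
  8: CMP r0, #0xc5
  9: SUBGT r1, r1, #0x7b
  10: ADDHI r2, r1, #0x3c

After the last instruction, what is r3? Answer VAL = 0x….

VAL = 0xe5

[0] flags=0010 → (cmp)
[1] flags=0010 VC?T → r0=0xb3
[2] flags=0010 PL?T → r3=0xe5
[3] flags=0010 GE?T → r0=0x28
[4] flags=0010 → (cmp)
[5] flags=0010 VC?T → r2=0x65
[6] flags=0010 HI?T → r0=0x9d
[7] flags=0010 EQ?F → skip
[8] flags=1000 → (cmp)
[9] flags=1000 GT?F → skip
[10] flags=1000 HI?F → skip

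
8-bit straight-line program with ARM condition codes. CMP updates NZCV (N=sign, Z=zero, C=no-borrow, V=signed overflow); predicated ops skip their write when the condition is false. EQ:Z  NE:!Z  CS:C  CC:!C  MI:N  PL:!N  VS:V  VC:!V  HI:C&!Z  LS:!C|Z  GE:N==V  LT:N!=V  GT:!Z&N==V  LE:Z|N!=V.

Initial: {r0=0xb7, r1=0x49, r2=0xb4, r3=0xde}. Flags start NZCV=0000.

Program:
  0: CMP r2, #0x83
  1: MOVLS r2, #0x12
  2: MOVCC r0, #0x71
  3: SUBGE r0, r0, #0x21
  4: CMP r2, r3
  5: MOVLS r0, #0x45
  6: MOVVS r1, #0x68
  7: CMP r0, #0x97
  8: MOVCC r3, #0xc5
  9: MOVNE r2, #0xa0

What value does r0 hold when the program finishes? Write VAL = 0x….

[0] flags=0010 → (cmp)
[1] flags=0010 LS?F → skip
[2] flags=0010 CC?F → skip
[3] flags=0010 GE?T → r0=0x96
[4] flags=1000 → (cmp)
[5] flags=1000 LS?T → r0=0x45
[6] flags=1000 VS?F → skip
[7] flags=1001 → (cmp)
[8] flags=1001 CC?T → r3=0xc5
[9] flags=1001 NE?T → r2=0xa0

VAL = 0x45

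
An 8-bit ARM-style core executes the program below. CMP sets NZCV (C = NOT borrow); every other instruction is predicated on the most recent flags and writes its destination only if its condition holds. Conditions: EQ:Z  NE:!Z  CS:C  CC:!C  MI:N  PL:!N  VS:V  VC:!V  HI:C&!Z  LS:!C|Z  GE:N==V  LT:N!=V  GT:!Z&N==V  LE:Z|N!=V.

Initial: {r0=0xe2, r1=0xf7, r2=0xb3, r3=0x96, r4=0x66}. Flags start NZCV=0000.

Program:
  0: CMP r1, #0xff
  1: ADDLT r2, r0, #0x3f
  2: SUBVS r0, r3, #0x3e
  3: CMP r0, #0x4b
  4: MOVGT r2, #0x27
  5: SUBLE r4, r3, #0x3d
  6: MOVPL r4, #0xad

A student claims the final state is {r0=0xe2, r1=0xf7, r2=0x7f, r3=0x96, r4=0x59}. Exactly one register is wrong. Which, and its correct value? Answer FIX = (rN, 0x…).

FIX = (r2, 0x21)

[0] flags=1000 → (cmp)
[1] flags=1000 LT?T → r2=0x21
[2] flags=1000 VS?F → skip
[3] flags=1010 → (cmp)
[4] flags=1010 GT?F → skip
[5] flags=1010 LE?T → r4=0x59
[6] flags=1010 PL?F → skip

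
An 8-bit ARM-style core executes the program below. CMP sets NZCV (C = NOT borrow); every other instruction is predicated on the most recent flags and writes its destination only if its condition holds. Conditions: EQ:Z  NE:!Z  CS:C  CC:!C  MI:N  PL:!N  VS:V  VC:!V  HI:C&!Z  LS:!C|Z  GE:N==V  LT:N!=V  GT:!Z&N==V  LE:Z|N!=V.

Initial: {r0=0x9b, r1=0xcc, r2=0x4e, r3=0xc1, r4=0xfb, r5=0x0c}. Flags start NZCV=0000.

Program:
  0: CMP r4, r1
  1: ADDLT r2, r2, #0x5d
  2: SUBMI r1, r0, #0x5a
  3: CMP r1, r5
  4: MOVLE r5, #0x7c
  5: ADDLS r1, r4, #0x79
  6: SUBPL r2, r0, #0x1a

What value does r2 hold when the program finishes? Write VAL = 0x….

0: ✓ CMP  NZCV=0010
1: · ADDLT
2: · SUBMI
3: ✓ CMP  NZCV=1010
4: ✓ MOVLE  r5←0x7c
5: · ADDLS
6: · SUBPL

VAL = 0x4e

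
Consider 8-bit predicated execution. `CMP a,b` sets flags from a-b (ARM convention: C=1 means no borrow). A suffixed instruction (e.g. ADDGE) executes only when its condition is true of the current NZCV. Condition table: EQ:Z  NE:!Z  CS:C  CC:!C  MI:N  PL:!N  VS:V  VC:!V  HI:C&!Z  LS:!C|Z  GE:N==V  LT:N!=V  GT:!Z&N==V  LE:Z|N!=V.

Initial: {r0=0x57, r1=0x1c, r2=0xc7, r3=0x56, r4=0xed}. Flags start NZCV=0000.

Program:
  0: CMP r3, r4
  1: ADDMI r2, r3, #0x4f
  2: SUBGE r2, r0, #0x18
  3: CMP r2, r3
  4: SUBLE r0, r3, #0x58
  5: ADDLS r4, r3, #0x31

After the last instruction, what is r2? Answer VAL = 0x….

VAL = 0x3f

0: ✓ CMP  NZCV=0000
1: · ADDMI
2: ✓ SUBGE  r2←0x3f
3: ✓ CMP  NZCV=1000
4: ✓ SUBLE  r0←0xfe
5: ✓ ADDLS  r4←0x87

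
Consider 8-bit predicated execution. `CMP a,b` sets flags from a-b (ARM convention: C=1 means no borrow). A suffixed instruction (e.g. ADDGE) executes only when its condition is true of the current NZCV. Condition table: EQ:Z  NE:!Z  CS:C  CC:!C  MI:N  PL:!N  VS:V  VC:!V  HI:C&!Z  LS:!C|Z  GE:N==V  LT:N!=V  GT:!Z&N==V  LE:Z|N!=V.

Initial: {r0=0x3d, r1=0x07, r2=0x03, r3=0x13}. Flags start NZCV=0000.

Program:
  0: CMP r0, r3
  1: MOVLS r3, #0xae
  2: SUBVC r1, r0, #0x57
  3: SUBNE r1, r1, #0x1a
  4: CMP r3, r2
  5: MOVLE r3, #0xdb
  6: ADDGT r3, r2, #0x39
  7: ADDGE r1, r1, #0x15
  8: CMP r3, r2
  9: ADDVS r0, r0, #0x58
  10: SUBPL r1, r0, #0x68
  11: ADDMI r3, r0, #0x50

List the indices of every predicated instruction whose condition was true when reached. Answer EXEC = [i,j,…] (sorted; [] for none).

[0] flags=0010 → (cmp)
[1] flags=0010 LS?F → skip
[2] flags=0010 VC?T → r1=0xe6
[3] flags=0010 NE?T → r1=0xcc
[4] flags=0010 → (cmp)
[5] flags=0010 LE?F → skip
[6] flags=0010 GT?T → r3=0x3c
[7] flags=0010 GE?T → r1=0xe1
[8] flags=0010 → (cmp)
[9] flags=0010 VS?F → skip
[10] flags=0010 PL?T → r1=0xd5
[11] flags=0010 MI?F → skip

EXEC = [2,3,6,7,10]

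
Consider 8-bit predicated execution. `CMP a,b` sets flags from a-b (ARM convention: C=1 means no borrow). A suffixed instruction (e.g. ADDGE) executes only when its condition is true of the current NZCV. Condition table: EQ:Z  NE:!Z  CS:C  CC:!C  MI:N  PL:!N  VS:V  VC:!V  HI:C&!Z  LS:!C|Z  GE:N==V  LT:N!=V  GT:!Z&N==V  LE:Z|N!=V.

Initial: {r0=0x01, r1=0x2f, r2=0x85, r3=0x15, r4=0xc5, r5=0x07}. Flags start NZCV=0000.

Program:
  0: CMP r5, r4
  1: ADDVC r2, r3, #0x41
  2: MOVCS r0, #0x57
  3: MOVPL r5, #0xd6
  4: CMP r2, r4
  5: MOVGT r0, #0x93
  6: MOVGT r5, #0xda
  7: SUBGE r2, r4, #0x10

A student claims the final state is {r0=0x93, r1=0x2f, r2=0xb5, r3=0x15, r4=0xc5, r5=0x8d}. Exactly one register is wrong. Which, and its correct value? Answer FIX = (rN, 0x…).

[0] flags=0000 → (cmp)
[1] flags=0000 VC?T → r2=0x56
[2] flags=0000 CS?F → skip
[3] flags=0000 PL?T → r5=0xd6
[4] flags=1001 → (cmp)
[5] flags=1001 GT?T → r0=0x93
[6] flags=1001 GT?T → r5=0xda
[7] flags=1001 GE?T → r2=0xb5

FIX = (r5, 0xda)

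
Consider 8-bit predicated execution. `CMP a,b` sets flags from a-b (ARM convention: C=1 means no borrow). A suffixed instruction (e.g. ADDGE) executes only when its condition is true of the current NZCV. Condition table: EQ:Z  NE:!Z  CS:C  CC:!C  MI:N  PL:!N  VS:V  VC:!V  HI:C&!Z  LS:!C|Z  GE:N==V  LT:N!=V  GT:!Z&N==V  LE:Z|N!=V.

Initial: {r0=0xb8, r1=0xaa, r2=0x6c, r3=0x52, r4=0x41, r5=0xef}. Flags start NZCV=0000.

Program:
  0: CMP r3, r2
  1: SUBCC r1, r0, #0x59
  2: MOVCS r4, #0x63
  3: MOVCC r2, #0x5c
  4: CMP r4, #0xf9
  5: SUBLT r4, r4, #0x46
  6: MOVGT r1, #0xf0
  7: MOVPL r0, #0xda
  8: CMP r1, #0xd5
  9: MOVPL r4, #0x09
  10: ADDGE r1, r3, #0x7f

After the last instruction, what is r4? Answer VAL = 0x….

[0] flags=1000 → (cmp)
[1] flags=1000 CC?T → r1=0x5f
[2] flags=1000 CS?F → skip
[3] flags=1000 CC?T → r2=0x5c
[4] flags=0000 → (cmp)
[5] flags=0000 LT?F → skip
[6] flags=0000 GT?T → r1=0xf0
[7] flags=0000 PL?T → r0=0xda
[8] flags=0010 → (cmp)
[9] flags=0010 PL?T → r4=0x09
[10] flags=0010 GE?T → r1=0xd1

VAL = 0x09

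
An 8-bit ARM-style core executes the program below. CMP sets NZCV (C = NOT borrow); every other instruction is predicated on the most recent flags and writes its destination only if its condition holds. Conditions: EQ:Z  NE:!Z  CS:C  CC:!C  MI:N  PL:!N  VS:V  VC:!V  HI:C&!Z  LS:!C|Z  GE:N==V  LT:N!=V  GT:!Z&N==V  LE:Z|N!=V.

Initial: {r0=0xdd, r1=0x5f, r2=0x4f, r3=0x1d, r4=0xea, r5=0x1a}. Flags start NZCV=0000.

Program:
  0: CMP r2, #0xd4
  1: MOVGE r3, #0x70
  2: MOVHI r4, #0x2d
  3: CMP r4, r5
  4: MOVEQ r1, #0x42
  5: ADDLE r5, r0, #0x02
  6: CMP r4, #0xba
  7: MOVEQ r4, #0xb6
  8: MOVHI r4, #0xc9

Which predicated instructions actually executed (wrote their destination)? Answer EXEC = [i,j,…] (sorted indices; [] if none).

[0] flags=0000 → (cmp)
[1] flags=0000 GE?T → r3=0x70
[2] flags=0000 HI?F → skip
[3] flags=1010 → (cmp)
[4] flags=1010 EQ?F → skip
[5] flags=1010 LE?T → r5=0xdf
[6] flags=0010 → (cmp)
[7] flags=0010 EQ?F → skip
[8] flags=0010 HI?T → r4=0xc9

EXEC = [1,5,8]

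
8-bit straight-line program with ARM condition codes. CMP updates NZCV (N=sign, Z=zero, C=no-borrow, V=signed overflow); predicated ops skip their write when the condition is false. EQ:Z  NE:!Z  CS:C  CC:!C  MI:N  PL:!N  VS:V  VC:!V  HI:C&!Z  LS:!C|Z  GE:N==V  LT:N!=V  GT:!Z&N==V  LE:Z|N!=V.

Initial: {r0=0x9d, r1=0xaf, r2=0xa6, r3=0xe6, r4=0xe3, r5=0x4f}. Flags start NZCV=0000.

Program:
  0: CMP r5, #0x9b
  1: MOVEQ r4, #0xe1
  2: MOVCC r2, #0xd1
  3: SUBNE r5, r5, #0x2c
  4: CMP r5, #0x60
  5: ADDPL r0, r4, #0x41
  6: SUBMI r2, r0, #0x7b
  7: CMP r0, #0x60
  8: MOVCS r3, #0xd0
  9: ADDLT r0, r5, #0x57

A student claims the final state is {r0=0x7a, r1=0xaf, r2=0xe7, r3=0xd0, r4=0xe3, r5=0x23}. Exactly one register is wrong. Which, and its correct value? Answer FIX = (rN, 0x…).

FIX = (r2, 0x22)

0: ✓ CMP  NZCV=1001
1: · MOVEQ
2: ✓ MOVCC  r2←0xd1
3: ✓ SUBNE  r5←0x23
4: ✓ CMP  NZCV=1000
5: · ADDPL
6: ✓ SUBMI  r2←0x22
7: ✓ CMP  NZCV=0011
8: ✓ MOVCS  r3←0xd0
9: ✓ ADDLT  r0←0x7a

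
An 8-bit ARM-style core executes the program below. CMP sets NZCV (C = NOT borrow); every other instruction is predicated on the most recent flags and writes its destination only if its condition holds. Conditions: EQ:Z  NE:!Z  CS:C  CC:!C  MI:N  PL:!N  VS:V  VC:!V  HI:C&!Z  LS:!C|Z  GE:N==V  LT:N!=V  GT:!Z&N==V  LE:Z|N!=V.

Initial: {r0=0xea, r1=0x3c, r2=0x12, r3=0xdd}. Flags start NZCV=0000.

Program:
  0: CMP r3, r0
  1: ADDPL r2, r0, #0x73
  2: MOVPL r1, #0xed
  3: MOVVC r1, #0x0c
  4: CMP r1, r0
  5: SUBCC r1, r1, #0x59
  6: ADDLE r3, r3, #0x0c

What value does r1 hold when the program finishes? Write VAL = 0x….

VAL = 0xb3

0: ✓ CMP  NZCV=1000
1: · ADDPL
2: · MOVPL
3: ✓ MOVVC  r1←0x0c
4: ✓ CMP  NZCV=0000
5: ✓ SUBCC  r1←0xb3
6: · ADDLE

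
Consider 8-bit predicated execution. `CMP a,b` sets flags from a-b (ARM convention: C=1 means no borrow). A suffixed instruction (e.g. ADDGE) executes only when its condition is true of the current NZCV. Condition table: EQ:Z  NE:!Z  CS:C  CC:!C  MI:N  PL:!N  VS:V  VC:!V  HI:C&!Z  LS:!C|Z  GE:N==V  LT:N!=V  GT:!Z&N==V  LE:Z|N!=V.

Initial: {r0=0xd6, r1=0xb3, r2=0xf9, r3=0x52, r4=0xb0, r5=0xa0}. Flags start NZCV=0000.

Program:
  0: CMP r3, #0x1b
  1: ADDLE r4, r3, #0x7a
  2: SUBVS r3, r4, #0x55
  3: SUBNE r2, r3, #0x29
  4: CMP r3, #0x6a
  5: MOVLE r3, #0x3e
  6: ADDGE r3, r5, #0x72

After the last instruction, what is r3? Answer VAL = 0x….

VAL = 0x3e

[0] flags=0010 → (cmp)
[1] flags=0010 LE?F → skip
[2] flags=0010 VS?F → skip
[3] flags=0010 NE?T → r2=0x29
[4] flags=1000 → (cmp)
[5] flags=1000 LE?T → r3=0x3e
[6] flags=1000 GE?F → skip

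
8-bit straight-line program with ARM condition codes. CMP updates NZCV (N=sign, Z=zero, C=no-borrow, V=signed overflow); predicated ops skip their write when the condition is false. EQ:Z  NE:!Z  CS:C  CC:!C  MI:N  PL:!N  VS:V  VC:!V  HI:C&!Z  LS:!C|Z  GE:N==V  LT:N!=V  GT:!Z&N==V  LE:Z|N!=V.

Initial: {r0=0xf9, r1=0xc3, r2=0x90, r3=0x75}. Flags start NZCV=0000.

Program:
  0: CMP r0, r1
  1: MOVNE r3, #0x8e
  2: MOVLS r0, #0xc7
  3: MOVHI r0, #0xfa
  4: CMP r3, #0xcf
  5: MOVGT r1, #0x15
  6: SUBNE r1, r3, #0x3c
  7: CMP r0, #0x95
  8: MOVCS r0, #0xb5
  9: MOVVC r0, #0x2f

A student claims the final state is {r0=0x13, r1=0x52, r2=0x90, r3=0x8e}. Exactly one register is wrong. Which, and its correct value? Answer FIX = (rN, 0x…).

FIX = (r0, 0x2f)

0: ✓ CMP  NZCV=0010
1: ✓ MOVNE  r3←0x8e
2: · MOVLS
3: ✓ MOVHI  r0←0xfa
4: ✓ CMP  NZCV=1000
5: · MOVGT
6: ✓ SUBNE  r1←0x52
7: ✓ CMP  NZCV=0010
8: ✓ MOVCS  r0←0xb5
9: ✓ MOVVC  r0←0x2f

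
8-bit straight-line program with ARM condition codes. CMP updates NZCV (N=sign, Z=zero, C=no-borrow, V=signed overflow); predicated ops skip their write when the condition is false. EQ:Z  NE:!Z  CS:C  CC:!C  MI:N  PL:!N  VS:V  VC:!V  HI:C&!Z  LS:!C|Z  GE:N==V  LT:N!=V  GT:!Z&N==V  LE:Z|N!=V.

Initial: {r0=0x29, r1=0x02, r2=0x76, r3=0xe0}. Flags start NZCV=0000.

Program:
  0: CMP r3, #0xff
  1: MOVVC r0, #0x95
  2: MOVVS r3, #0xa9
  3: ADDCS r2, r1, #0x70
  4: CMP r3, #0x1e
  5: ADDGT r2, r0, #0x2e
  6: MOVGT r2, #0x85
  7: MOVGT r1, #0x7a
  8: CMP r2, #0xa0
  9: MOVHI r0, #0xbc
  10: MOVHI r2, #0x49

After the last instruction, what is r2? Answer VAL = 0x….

VAL = 0x76

0: ✓ CMP  NZCV=1000
1: ✓ MOVVC  r0←0x95
2: · MOVVS
3: · ADDCS
4: ✓ CMP  NZCV=1010
5: · ADDGT
6: · MOVGT
7: · MOVGT
8: ✓ CMP  NZCV=1001
9: · MOVHI
10: · MOVHI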